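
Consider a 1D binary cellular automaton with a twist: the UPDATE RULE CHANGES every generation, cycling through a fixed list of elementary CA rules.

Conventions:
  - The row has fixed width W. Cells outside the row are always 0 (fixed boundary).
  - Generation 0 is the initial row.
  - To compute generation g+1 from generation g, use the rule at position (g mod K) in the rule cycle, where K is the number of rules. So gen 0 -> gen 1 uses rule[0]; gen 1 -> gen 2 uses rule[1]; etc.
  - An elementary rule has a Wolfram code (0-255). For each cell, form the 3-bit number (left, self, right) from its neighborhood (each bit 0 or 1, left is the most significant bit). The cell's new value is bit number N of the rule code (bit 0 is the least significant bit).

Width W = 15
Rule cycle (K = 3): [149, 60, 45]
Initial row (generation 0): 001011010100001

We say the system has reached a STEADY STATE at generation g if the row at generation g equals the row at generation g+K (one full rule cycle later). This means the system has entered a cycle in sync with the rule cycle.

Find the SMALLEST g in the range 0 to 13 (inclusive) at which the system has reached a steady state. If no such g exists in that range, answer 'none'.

Gen 0: 001011010100001
Gen 1 (rule 149): 101000010111101
Gen 2 (rule 60): 111100011100011
Gen 3 (rule 45): 100001010001010
Gen 4 (rule 149): 111101011101011
Gen 5 (rule 60): 100011110011110
Gen 6 (rule 45): 101010000010000
Gen 7 (rule 149): 101011111011111
Gen 8 (rule 60): 111110000110000
Gen 9 (rule 45): 100000110100111
Gen 10 (rule 149): 111110000110010
Gen 11 (rule 60): 100001000101011
Gen 12 (rule 45): 101101010111110
Gen 13 (rule 149): 100001010011101
Gen 14 (rule 60): 110001111010011
Gen 15 (rule 45): 100101000110010
Gen 16 (rule 149): 110101110001011

Answer: none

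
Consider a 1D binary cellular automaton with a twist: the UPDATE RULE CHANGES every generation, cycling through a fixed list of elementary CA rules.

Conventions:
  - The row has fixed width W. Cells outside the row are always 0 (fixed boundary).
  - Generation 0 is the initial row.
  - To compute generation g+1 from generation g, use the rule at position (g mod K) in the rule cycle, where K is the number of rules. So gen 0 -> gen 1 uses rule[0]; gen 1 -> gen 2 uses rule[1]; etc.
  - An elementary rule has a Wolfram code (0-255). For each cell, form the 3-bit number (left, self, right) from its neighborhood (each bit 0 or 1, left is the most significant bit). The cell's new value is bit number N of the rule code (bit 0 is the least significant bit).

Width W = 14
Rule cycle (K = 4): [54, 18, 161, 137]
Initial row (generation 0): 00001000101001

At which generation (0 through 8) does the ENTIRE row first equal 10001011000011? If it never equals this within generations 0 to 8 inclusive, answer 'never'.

Gen 0: 00001000101001
Gen 1 (rule 54): 00011101111111
Gen 2 (rule 18): 00100000000000
Gen 3 (rule 161): 10001111111111
Gen 4 (rule 137): 00101111111110
Gen 5 (rule 54): 01110000000001
Gen 6 (rule 18): 10001000000010
Gen 7 (rule 161): 00100011111000
Gen 8 (rule 137): 10001011110011

Answer: never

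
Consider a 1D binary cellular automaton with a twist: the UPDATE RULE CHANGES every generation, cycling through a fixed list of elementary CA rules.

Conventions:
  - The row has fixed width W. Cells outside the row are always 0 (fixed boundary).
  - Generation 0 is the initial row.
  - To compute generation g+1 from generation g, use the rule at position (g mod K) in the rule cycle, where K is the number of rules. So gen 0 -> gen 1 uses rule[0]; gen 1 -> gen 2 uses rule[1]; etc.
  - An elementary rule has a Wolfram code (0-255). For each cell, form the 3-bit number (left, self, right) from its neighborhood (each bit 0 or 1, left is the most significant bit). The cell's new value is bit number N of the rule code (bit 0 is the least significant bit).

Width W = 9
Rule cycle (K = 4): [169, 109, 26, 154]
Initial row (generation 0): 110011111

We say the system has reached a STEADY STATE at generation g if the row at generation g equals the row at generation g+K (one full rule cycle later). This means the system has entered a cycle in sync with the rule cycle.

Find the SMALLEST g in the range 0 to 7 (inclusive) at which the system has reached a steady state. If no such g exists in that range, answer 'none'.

Answer: none

Derivation:
Gen 0: 110011111
Gen 1 (rule 169): 100011110
Gen 2 (rule 109): 101010010
Gen 3 (rule 26): 000001101
Gen 4 (rule 154): 000011000
Gen 5 (rule 169): 111010011
Gen 6 (rule 109): 101110011
Gen 7 (rule 26): 001001110
Gen 8 (rule 154): 010111101
Gen 9 (rule 169): 001111010
Gen 10 (rule 109): 101001110
Gen 11 (rule 26): 000111001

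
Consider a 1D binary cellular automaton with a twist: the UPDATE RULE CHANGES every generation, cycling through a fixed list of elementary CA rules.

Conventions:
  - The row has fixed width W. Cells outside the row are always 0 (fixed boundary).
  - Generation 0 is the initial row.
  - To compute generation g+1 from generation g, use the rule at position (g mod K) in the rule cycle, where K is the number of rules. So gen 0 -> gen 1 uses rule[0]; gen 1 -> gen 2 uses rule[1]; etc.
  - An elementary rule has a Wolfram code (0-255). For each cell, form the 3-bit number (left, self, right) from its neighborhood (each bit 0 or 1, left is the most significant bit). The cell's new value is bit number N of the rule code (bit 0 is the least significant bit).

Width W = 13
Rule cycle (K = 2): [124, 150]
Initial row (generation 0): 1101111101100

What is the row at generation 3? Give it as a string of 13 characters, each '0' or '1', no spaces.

Answer: 0111111110111

Derivation:
Gen 0: 1101111101100
Gen 1 (rule 124): 1111000111110
Gen 2 (rule 150): 0110101011101
Gen 3 (rule 124): 0111111110111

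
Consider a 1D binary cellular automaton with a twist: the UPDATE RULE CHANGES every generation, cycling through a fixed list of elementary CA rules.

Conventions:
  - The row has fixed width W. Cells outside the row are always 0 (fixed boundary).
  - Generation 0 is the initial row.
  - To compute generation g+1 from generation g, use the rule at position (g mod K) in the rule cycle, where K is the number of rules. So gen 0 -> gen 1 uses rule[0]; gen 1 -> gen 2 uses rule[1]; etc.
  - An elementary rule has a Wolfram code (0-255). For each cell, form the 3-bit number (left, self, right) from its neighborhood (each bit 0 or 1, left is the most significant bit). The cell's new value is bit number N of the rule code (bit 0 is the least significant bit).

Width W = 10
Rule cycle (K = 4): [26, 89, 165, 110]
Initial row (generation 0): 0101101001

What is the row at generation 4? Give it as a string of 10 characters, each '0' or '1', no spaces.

Answer: 1100011110

Derivation:
Gen 0: 0101101001
Gen 1 (rule 26): 1001000110
Gen 2 (rule 89): 0100110111
Gen 3 (rule 165): 0100001010
Gen 4 (rule 110): 1100011110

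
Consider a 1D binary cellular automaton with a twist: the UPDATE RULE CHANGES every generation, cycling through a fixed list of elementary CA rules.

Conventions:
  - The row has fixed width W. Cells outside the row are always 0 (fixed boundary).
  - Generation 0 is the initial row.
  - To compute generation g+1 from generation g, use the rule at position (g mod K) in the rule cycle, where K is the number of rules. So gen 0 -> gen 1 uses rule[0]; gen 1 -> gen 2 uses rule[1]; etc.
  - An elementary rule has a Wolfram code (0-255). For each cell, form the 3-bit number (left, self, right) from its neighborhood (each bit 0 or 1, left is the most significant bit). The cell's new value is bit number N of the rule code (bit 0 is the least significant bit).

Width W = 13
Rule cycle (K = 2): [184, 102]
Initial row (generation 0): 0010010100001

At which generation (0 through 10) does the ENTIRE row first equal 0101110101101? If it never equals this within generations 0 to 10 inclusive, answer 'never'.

Answer: 9

Derivation:
Gen 0: 0010010100001
Gen 1 (rule 184): 0001001010000
Gen 2 (rule 102): 0011011110000
Gen 3 (rule 184): 0010111101000
Gen 4 (rule 102): 0111000111000
Gen 5 (rule 184): 0110100110100
Gen 6 (rule 102): 1011101011100
Gen 7 (rule 184): 0111010111010
Gen 8 (rule 102): 1001111001110
Gen 9 (rule 184): 0101110101101
Gen 10 (rule 102): 1110011110111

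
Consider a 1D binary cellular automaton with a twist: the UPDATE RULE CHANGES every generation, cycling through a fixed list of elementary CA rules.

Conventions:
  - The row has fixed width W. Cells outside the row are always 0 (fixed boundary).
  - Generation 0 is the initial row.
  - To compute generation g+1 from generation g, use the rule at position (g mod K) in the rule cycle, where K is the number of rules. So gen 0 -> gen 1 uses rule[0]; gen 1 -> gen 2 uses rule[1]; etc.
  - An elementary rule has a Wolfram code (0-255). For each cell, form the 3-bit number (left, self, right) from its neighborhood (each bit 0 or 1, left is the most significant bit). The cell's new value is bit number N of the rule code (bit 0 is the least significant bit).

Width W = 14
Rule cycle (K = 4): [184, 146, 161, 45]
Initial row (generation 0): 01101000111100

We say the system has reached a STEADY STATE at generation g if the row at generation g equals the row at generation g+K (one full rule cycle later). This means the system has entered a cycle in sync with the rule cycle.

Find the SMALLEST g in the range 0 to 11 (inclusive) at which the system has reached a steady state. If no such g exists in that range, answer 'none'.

Answer: none

Derivation:
Gen 0: 01101000111100
Gen 1 (rule 184): 01010100111010
Gen 2 (rule 146): 10000011010001
Gen 3 (rule 161): 00111000100100
Gen 4 (rule 45): 10100010100101
Gen 5 (rule 184): 01010001010010
Gen 6 (rule 146): 10001010001101
Gen 7 (rule 161): 00100100100010
Gen 8 (rule 45): 10100100101010
Gen 9 (rule 184): 01010010010101
Gen 10 (rule 146): 10001101100000
Gen 11 (rule 161): 00100010001111
Gen 12 (rule 45): 10101010101000
Gen 13 (rule 184): 01010101010100
Gen 14 (rule 146): 10000000000010
Gen 15 (rule 161): 00111111111000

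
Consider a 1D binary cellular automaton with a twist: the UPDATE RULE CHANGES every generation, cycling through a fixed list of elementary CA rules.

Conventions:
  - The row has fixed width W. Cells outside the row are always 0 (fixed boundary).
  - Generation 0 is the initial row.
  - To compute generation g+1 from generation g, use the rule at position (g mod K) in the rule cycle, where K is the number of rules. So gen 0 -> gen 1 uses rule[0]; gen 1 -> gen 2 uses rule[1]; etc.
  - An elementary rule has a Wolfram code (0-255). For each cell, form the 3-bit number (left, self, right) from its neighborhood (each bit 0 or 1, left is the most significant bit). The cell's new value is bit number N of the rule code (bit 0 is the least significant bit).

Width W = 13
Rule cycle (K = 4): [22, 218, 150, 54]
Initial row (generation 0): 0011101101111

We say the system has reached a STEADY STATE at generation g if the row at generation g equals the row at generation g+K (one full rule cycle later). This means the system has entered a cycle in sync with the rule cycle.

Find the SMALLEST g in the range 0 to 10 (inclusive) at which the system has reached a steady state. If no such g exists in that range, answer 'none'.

Gen 0: 0011101101111
Gen 1 (rule 22): 0100000000000
Gen 2 (rule 218): 1010000000000
Gen 3 (rule 150): 1011000000000
Gen 4 (rule 54): 1100100000000
Gen 5 (rule 22): 0011110000000
Gen 6 (rule 218): 0111111000000
Gen 7 (rule 150): 1011110100000
Gen 8 (rule 54): 1100001110000
Gen 9 (rule 22): 0010010001000
Gen 10 (rule 218): 0101101010100
Gen 11 (rule 150): 1100001010110
Gen 12 (rule 54): 0010011111001
Gen 13 (rule 22): 0111100000111
Gen 14 (rule 218): 1111110001111

Answer: none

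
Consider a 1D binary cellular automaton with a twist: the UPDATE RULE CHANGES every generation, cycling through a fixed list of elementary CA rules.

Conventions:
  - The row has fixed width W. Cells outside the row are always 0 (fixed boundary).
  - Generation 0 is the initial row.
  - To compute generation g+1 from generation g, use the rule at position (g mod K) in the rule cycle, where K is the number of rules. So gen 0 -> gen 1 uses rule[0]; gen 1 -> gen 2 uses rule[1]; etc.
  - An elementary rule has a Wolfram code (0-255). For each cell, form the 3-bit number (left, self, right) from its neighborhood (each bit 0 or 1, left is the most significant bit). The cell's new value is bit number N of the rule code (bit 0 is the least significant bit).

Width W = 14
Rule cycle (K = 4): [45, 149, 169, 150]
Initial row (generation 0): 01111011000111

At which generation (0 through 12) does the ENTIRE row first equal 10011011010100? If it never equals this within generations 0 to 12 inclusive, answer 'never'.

Answer: 12

Derivation:
Gen 0: 01111011000111
Gen 1 (rule 45): 01000110010100
Gen 2 (rule 149): 01110001010111
Gen 3 (rule 169): 01100100101110
Gen 4 (rule 150): 10011111100101
Gen 5 (rule 45): 10010000000111
Gen 6 (rule 149): 11011111110010
Gen 7 (rule 169): 10111111100000
Gen 8 (rule 150): 10011111010000
Gen 9 (rule 45): 10010000110111
Gen 10 (rule 149): 11011110000010
Gen 11 (rule 169): 10111100111000
Gen 12 (rule 150): 10011011010100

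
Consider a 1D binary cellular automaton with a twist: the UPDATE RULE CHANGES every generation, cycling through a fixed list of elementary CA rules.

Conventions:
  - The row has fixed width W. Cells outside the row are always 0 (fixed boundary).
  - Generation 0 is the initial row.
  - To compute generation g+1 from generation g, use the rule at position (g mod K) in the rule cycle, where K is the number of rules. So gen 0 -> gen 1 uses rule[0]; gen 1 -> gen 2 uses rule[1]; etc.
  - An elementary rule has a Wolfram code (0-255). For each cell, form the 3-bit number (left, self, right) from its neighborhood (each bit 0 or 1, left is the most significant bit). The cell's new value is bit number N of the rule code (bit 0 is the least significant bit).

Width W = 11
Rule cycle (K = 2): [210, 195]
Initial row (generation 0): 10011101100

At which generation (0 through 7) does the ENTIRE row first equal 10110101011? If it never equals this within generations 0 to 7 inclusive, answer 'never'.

Answer: never

Derivation:
Gen 0: 10011101100
Gen 1 (rule 210): 01101100110
Gen 2 (rule 195): 10100101010
Gen 3 (rule 210): 00011000001
Gen 4 (rule 195): 11101011110
Gen 5 (rule 210): 01100001111
Gen 6 (rule 195): 10101110111
Gen 7 (rule 210): 00000110011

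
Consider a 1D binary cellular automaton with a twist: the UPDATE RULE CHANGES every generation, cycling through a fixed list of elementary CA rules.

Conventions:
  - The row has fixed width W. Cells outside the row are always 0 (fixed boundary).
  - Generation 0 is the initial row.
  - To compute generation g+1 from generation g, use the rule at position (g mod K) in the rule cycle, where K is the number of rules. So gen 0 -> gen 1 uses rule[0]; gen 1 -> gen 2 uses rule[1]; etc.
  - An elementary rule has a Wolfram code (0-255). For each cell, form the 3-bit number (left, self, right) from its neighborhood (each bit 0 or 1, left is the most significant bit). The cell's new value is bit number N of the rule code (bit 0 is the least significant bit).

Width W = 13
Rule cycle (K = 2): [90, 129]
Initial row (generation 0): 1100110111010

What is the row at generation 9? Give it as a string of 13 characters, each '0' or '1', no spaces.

Answer: 0101000011110

Derivation:
Gen 0: 1100110111010
Gen 1 (rule 90): 1111110101001
Gen 2 (rule 129): 0111100000000
Gen 3 (rule 90): 1100110000000
Gen 4 (rule 129): 0000000111111
Gen 5 (rule 90): 0000001100001
Gen 6 (rule 129): 1111100001100
Gen 7 (rule 90): 1000110011110
Gen 8 (rule 129): 0010000001100
Gen 9 (rule 90): 0101000011110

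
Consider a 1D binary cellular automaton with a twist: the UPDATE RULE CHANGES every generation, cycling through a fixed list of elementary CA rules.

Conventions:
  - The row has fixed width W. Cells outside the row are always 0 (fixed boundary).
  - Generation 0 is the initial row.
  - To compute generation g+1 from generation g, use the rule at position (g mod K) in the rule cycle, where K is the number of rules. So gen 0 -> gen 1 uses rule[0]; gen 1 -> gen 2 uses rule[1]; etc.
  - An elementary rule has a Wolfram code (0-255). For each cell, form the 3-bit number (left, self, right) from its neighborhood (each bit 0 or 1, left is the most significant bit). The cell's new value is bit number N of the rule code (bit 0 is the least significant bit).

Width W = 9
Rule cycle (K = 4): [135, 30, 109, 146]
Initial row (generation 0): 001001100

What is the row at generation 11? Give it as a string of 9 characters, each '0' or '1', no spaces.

Answer: 101101011

Derivation:
Gen 0: 001001100
Gen 1 (rule 135): 111010001
Gen 2 (rule 30): 100011011
Gen 3 (rule 109): 101011111
Gen 4 (rule 146): 000001110
Gen 5 (rule 135): 111110100
Gen 6 (rule 30): 100000110
Gen 7 (rule 109): 101110110
Gen 8 (rule 146): 000100001
Gen 9 (rule 135): 111101111
Gen 10 (rule 30): 100001000
Gen 11 (rule 109): 101101011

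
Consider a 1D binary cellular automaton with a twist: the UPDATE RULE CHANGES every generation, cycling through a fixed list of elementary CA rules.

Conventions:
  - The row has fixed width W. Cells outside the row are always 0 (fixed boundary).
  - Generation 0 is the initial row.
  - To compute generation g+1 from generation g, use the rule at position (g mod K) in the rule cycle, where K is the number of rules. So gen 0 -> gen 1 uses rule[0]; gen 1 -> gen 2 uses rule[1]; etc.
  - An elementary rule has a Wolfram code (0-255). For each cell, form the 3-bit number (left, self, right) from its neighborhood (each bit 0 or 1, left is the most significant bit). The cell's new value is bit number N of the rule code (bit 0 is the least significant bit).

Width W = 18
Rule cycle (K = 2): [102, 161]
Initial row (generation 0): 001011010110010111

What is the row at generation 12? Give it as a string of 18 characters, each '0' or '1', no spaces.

Gen 0: 001011010110010111
Gen 1 (rule 102): 011101111010111001
Gen 2 (rule 161): 001010110101010000
Gen 3 (rule 102): 011111011111110000
Gen 4 (rule 161): 001110101111100111
Gen 5 (rule 102): 010011110000101001
Gen 6 (rule 161): 000001100110010000
Gen 7 (rule 102): 000010101010110000
Gen 8 (rule 161): 111001010101000111
Gen 9 (rule 102): 001011111111001001
Gen 10 (rule 161): 100101111110000000
Gen 11 (rule 102): 101110000010000000
Gen 12 (rule 161): 010100111000111111

Answer: 010100111000111111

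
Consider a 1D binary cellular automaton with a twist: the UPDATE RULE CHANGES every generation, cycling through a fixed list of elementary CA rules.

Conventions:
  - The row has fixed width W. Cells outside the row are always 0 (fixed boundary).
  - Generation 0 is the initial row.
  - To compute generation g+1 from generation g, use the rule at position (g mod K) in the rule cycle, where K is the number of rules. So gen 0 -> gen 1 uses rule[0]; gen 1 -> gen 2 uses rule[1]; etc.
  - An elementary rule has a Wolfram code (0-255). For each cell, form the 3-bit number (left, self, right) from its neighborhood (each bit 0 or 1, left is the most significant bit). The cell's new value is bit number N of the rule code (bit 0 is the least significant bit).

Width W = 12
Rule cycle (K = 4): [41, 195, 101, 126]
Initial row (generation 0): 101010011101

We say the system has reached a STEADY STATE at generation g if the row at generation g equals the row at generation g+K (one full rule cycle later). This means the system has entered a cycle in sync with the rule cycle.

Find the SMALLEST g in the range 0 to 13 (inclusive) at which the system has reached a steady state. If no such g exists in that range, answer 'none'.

Answer: none

Derivation:
Gen 0: 101010011101
Gen 1 (rule 41): 010100010010
Gen 2 (rule 195): 100001100100
Gen 3 (rule 101): 101100100101
Gen 4 (rule 126): 111111111111
Gen 5 (rule 41): 100000000000
Gen 6 (rule 195): 001111111111
Gen 7 (rule 101): 100000000001
Gen 8 (rule 126): 110000000011
Gen 9 (rule 41): 100111111010
Gen 10 (rule 195): 001011111000
Gen 11 (rule 101): 101100001011
Gen 12 (rule 126): 111110011111
Gen 13 (rule 41): 100000010000
Gen 14 (rule 195): 001111100111
Gen 15 (rule 101): 100000100001
Gen 16 (rule 126): 110001110011
Gen 17 (rule 41): 100101000010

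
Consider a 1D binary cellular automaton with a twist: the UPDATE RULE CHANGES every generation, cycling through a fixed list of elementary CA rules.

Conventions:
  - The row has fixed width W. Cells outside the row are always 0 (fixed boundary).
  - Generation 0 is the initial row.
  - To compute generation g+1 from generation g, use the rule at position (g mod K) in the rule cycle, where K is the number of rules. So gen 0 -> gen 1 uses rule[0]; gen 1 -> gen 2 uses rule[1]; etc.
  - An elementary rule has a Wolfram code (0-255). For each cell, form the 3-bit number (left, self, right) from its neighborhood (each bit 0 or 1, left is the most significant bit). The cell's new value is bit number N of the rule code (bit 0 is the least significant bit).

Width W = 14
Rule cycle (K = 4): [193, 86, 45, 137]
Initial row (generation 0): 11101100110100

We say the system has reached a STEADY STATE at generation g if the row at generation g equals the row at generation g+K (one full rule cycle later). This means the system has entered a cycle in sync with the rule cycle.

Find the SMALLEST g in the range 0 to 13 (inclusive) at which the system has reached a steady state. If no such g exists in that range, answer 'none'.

Gen 0: 11101100110100
Gen 1 (rule 193): 01100100010001
Gen 2 (rule 86): 10111110111011
Gen 3 (rule 45): 11100001100110
Gen 4 (rule 137): 11001101000100
Gen 5 (rule 193): 01000100010001
Gen 6 (rule 86): 11101110111011
Gen 7 (rule 45): 10011001100110
Gen 8 (rule 137): 00010001000100
Gen 9 (rule 193): 11000100010001
Gen 10 (rule 86): 01101110111011
Gen 11 (rule 45): 01011001100110
Gen 12 (rule 137): 00010001000100
Gen 13 (rule 193): 11000100010001
Gen 14 (rule 86): 01101110111011
Gen 15 (rule 45): 01011001100110
Gen 16 (rule 137): 00010001000100
Gen 17 (rule 193): 11000100010001

Answer: 8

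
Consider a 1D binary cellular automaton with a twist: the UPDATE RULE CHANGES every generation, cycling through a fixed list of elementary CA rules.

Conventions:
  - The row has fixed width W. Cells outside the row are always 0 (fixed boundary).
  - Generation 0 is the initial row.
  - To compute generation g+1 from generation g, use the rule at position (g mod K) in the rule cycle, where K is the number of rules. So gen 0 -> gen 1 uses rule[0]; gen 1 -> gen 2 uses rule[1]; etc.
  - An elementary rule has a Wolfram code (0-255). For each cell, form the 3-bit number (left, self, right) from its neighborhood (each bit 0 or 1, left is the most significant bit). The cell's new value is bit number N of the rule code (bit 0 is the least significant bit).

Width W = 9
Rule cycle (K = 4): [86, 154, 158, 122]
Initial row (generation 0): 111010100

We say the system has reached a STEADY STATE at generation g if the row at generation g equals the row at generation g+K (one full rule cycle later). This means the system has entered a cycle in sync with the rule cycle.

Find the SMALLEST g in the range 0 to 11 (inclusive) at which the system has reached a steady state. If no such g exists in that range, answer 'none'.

Answer: 3

Derivation:
Gen 0: 111010100
Gen 1 (rule 86): 001010110
Gen 2 (rule 154): 010000101
Gen 3 (rule 158): 111001101
Gen 4 (rule 122): 101111110
Gen 5 (rule 86): 100000011
Gen 6 (rule 154): 010000110
Gen 7 (rule 158): 111001101
Gen 8 (rule 122): 101111110
Gen 9 (rule 86): 100000011
Gen 10 (rule 154): 010000110
Gen 11 (rule 158): 111001101
Gen 12 (rule 122): 101111110
Gen 13 (rule 86): 100000011
Gen 14 (rule 154): 010000110
Gen 15 (rule 158): 111001101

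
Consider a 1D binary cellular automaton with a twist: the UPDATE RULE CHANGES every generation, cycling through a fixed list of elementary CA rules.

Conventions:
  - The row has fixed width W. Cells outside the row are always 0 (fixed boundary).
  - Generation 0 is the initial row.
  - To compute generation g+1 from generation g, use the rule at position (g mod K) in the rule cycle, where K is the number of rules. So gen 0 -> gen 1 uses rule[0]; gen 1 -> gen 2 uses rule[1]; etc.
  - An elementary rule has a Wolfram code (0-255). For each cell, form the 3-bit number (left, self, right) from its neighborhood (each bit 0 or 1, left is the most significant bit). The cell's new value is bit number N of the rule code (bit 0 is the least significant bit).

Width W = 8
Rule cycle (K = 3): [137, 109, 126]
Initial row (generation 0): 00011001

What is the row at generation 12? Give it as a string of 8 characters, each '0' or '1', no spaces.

Gen 0: 00011001
Gen 1 (rule 137): 11010000
Gen 2 (rule 109): 11110111
Gen 3 (rule 126): 10011101
Gen 4 (rule 137): 00011000
Gen 5 (rule 109): 11011011
Gen 6 (rule 126): 11111111
Gen 7 (rule 137): 11111110
Gen 8 (rule 109): 10000010
Gen 9 (rule 126): 11000111
Gen 10 (rule 137): 10010110
Gen 11 (rule 109): 10011110
Gen 12 (rule 126): 11110011

Answer: 11110011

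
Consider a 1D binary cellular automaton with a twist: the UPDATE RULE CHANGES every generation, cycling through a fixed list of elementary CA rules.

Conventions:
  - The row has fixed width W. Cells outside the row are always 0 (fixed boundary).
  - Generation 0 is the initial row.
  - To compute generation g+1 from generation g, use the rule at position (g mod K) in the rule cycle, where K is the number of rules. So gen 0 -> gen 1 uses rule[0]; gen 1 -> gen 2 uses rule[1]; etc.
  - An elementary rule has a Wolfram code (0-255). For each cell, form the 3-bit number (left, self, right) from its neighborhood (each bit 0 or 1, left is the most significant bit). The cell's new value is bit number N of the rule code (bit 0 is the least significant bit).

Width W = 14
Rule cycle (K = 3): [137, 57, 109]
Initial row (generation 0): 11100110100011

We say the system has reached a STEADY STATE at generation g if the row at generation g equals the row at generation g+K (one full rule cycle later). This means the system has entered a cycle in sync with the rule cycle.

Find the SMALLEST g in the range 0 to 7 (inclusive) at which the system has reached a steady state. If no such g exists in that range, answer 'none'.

Answer: none

Derivation:
Gen 0: 11100110100011
Gen 1 (rule 137): 11000100001010
Gen 2 (rule 57): 10110011100101
Gen 3 (rule 109): 11110010100111
Gen 4 (rule 137): 11100000000110
Gen 5 (rule 57): 10011111110101
Gen 6 (rule 109): 10010000011111
Gen 7 (rule 137): 00000111011110
Gen 8 (rule 57): 11110100110001
Gen 9 (rule 109): 10011100110101
Gen 10 (rule 137): 00011000100000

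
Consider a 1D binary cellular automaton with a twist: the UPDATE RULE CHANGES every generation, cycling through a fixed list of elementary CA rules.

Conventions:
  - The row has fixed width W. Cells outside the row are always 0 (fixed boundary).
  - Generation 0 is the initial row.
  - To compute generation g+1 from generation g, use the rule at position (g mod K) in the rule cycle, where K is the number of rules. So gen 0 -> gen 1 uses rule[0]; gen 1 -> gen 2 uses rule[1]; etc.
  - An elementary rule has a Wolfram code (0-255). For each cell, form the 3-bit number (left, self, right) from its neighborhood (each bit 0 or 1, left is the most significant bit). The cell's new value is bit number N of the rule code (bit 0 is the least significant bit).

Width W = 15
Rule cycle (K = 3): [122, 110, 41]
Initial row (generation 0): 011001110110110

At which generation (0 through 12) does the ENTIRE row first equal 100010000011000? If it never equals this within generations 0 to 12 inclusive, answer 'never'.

Answer: 6

Derivation:
Gen 0: 011001110110110
Gen 1 (rule 122): 111111011111111
Gen 2 (rule 110): 100001110000001
Gen 3 (rule 41): 001101000111100
Gen 4 (rule 122): 011110101100110
Gen 5 (rule 110): 110011111101110
Gen 6 (rule 41): 100010000011000
Gen 7 (rule 122): 010101000111100
Gen 8 (rule 110): 111111001100100
Gen 9 (rule 41): 100000001000001
Gen 10 (rule 122): 010000010100010
Gen 11 (rule 110): 110000111100110
Gen 12 (rule 41): 100110100000100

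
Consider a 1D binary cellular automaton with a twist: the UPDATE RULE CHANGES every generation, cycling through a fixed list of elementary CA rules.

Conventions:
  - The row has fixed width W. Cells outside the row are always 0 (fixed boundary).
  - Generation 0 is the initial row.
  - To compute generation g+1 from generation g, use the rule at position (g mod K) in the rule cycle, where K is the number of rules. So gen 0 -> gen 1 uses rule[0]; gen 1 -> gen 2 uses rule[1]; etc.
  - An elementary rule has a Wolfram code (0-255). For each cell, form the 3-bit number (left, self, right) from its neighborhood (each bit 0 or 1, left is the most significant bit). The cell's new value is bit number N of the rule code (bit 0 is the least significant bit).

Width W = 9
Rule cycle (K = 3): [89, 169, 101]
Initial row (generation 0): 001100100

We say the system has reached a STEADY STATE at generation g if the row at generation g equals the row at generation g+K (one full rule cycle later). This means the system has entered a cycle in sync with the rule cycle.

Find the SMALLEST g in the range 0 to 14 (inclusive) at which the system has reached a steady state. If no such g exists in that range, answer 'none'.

Answer: 13

Derivation:
Gen 0: 001100100
Gen 1 (rule 89): 101110011
Gen 2 (rule 169): 011100010
Gen 3 (rule 101): 000101010
Gen 4 (rule 89): 110000001
Gen 5 (rule 169): 100111100
Gen 6 (rule 101): 100000101
Gen 7 (rule 89): 011110000
Gen 8 (rule 169): 011100111
Gen 9 (rule 101): 000100001
Gen 10 (rule 89): 110011100
Gen 11 (rule 169): 100011001
Gen 12 (rule 101): 101001001
Gen 13 (rule 89): 000100100
Gen 14 (rule 169): 110000001
Gen 15 (rule 101): 010111101
Gen 16 (rule 89): 000100100
Gen 17 (rule 169): 110000001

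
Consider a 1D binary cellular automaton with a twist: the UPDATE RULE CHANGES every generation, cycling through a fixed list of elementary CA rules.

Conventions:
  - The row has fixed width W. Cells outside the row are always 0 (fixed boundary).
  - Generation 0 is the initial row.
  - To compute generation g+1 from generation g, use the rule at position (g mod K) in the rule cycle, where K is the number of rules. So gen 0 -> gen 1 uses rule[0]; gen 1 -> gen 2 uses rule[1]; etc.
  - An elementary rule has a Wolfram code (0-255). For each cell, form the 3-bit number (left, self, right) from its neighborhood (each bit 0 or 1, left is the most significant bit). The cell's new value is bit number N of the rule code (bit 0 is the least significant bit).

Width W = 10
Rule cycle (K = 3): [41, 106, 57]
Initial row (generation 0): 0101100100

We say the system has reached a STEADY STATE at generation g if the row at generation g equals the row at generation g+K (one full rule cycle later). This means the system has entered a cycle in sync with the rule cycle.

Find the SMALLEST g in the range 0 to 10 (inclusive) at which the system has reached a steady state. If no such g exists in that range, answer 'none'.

Answer: 5

Derivation:
Gen 0: 0101100100
Gen 1 (rule 41): 0011000001
Gen 2 (rule 106): 0111000010
Gen 3 (rule 57): 0100111001
Gen 4 (rule 41): 0000100000
Gen 5 (rule 106): 0001000000
Gen 6 (rule 57): 1100111111
Gen 7 (rule 41): 1000100000
Gen 8 (rule 106): 0001000000
Gen 9 (rule 57): 1100111111
Gen 10 (rule 41): 1000100000
Gen 11 (rule 106): 0001000000
Gen 12 (rule 57): 1100111111
Gen 13 (rule 41): 1000100000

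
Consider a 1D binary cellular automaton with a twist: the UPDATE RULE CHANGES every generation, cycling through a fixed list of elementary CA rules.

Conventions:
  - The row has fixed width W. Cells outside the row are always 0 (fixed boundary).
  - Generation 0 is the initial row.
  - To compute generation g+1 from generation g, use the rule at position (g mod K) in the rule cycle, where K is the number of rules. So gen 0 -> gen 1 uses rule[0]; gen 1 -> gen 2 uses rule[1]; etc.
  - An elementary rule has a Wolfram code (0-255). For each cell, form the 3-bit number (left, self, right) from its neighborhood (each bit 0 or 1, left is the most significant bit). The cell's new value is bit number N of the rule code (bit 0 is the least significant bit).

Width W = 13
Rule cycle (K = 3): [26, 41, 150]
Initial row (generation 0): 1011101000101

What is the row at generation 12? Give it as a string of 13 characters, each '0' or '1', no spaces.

Answer: 1100011001111

Derivation:
Gen 0: 1011101000101
Gen 1 (rule 26): 0010000101000
Gen 2 (rule 41): 1000110010011
Gen 3 (rule 150): 1101001111100
Gen 4 (rule 26): 1000111000010
Gen 5 (rule 41): 0010100011000
Gen 6 (rule 150): 0110110100100
Gen 7 (rule 26): 1100100011010
Gen 8 (rule 41): 1000001010100
Gen 9 (rule 150): 1100011010110
Gen 10 (rule 26): 1010110000101
Gen 11 (rule 41): 0101100110010
Gen 12 (rule 150): 1100011001111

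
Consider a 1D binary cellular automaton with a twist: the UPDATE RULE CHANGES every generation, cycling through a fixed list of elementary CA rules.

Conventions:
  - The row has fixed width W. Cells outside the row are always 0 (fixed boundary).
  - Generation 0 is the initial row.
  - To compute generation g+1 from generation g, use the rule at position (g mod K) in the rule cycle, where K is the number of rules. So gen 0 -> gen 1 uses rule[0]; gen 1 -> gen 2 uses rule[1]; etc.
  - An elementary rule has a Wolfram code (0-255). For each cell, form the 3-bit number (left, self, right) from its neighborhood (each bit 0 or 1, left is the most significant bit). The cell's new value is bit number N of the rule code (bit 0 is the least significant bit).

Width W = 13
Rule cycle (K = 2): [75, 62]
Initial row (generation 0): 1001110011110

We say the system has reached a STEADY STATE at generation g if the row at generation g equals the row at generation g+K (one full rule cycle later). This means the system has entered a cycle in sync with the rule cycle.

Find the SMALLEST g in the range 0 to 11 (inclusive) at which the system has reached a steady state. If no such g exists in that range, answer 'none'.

Gen 0: 1001110011110
Gen 1 (rule 75): 0011010110010
Gen 2 (rule 62): 0110111101111
Gen 3 (rule 75): 1110100101001
Gen 4 (rule 62): 1001111111111
Gen 5 (rule 75): 0011000000001
Gen 6 (rule 62): 0110100000011
Gen 7 (rule 75): 1110001111111
Gen 8 (rule 62): 1001011000000
Gen 9 (rule 75): 0010011011111
Gen 10 (rule 62): 0111110110000
Gen 11 (rule 75): 1100010110111
Gen 12 (rule 62): 1010111101100
Gen 13 (rule 75): 0000100101101

Answer: none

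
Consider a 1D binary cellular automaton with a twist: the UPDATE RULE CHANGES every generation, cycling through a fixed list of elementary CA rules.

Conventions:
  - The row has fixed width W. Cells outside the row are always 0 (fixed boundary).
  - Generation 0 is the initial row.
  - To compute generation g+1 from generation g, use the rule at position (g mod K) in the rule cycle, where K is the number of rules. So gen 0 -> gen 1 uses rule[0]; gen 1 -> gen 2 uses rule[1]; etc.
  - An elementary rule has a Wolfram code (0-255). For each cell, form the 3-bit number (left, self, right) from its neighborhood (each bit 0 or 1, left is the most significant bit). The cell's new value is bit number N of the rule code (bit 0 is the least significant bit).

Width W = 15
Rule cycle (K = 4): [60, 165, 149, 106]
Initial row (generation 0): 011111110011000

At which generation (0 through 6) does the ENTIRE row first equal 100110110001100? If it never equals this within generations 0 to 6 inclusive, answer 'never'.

Answer: never

Derivation:
Gen 0: 011111110011000
Gen 1 (rule 60): 010000001010100
Gen 2 (rule 165): 010111101111101
Gen 3 (rule 149): 010011000111001
Gen 4 (rule 106): 100111001101010
Gen 5 (rule 60): 110100101011111
Gen 6 (rule 165): 001100111101110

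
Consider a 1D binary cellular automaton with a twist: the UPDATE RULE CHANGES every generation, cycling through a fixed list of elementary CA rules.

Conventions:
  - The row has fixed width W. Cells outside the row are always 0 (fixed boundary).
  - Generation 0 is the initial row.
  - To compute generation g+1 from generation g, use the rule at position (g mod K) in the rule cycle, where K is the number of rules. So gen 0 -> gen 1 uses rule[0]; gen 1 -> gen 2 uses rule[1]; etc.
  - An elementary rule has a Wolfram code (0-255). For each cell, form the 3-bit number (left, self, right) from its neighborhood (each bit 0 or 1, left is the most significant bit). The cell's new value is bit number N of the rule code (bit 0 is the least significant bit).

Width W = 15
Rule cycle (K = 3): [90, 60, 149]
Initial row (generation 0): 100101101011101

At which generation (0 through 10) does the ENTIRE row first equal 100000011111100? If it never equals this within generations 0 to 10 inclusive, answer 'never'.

Gen 0: 100101101011101
Gen 1 (rule 90): 011001100010100
Gen 2 (rule 60): 010101010011110
Gen 3 (rule 149): 010101011001101
Gen 4 (rule 90): 100000011111100
Gen 5 (rule 60): 110000010000010
Gen 6 (rule 149): 001111011111011
Gen 7 (rule 90): 011001010001011
Gen 8 (rule 60): 010101111001110
Gen 9 (rule 149): 010100110100101
Gen 10 (rule 90): 100011110011000

Answer: 4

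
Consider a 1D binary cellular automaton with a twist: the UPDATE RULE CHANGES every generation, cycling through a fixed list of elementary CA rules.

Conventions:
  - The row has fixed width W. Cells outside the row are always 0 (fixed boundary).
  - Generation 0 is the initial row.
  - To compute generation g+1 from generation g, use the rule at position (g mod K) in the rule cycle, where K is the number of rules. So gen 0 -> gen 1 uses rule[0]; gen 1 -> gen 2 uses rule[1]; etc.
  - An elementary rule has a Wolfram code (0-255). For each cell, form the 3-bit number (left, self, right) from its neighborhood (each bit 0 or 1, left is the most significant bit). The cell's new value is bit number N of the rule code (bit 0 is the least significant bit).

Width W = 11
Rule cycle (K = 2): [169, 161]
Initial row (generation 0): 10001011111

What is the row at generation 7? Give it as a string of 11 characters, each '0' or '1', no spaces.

Answer: 11001110100

Derivation:
Gen 0: 10001011111
Gen 1 (rule 169): 00100111110
Gen 2 (rule 161): 10000011100
Gen 3 (rule 169): 00111011001
Gen 4 (rule 161): 10010100000
Gen 5 (rule 169): 00001001111
Gen 6 (rule 161): 11100000110
Gen 7 (rule 169): 11001110100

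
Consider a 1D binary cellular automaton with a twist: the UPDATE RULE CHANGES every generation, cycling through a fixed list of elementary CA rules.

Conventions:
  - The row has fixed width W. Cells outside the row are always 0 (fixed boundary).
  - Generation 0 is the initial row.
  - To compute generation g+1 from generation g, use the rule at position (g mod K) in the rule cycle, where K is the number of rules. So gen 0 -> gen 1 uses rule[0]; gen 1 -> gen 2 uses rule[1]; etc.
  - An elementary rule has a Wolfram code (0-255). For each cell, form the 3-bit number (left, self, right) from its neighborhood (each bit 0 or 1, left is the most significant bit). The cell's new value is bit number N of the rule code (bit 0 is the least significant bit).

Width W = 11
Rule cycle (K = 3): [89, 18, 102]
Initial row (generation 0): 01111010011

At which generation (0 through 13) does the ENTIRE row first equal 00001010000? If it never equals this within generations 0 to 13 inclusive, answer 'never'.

Answer: 6

Derivation:
Gen 0: 01111010011
Gen 1 (rule 89): 01001001011
Gen 2 (rule 18): 10110110000
Gen 3 (rule 102): 11011010000
Gen 4 (rule 89): 11011001111
Gen 5 (rule 18): 00000110000
Gen 6 (rule 102): 00001010000
Gen 7 (rule 89): 11100001111
Gen 8 (rule 18): 00010010000
Gen 9 (rule 102): 00110110000
Gen 10 (rule 89): 10110111111
Gen 11 (rule 18): 00000000000
Gen 12 (rule 102): 00000000000
Gen 13 (rule 89): 11111111111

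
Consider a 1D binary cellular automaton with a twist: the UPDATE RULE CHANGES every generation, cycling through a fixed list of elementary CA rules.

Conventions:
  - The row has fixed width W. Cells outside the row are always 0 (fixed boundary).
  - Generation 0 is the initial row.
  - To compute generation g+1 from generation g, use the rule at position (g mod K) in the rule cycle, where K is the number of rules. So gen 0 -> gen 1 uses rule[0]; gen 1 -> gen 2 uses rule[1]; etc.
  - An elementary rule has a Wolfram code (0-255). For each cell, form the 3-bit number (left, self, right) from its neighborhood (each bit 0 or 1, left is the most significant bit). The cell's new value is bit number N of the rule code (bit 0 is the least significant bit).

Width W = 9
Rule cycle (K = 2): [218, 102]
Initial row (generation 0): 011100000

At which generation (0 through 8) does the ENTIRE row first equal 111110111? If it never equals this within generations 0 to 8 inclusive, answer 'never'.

Answer: never

Derivation:
Gen 0: 011100000
Gen 1 (rule 218): 111110000
Gen 2 (rule 102): 000010000
Gen 3 (rule 218): 000101000
Gen 4 (rule 102): 001111000
Gen 5 (rule 218): 011111100
Gen 6 (rule 102): 100000100
Gen 7 (rule 218): 010001010
Gen 8 (rule 102): 110011110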